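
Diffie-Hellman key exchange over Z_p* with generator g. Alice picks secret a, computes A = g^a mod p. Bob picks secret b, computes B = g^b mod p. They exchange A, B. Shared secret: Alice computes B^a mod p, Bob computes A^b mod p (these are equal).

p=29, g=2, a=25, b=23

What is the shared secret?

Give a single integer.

Answer: 27

Derivation:
A = 2^25 mod 29  (bits of 25 = 11001)
  bit 0 = 1: r = r^2 * 2 mod 29 = 1^2 * 2 = 1*2 = 2
  bit 1 = 1: r = r^2 * 2 mod 29 = 2^2 * 2 = 4*2 = 8
  bit 2 = 0: r = r^2 mod 29 = 8^2 = 6
  bit 3 = 0: r = r^2 mod 29 = 6^2 = 7
  bit 4 = 1: r = r^2 * 2 mod 29 = 7^2 * 2 = 20*2 = 11
  -> A = 11
B = 2^23 mod 29  (bits of 23 = 10111)
  bit 0 = 1: r = r^2 * 2 mod 29 = 1^2 * 2 = 1*2 = 2
  bit 1 = 0: r = r^2 mod 29 = 2^2 = 4
  bit 2 = 1: r = r^2 * 2 mod 29 = 4^2 * 2 = 16*2 = 3
  bit 3 = 1: r = r^2 * 2 mod 29 = 3^2 * 2 = 9*2 = 18
  bit 4 = 1: r = r^2 * 2 mod 29 = 18^2 * 2 = 5*2 = 10
  -> B = 10
s = B^a = 10^25 mod 29  (bits of 25 = 11001)
  bit 0 = 1: r = r^2 * 10 mod 29 = 1^2 * 10 = 1*10 = 10
  bit 1 = 1: r = r^2 * 10 mod 29 = 10^2 * 10 = 13*10 = 14
  bit 2 = 0: r = r^2 mod 29 = 14^2 = 22
  bit 3 = 0: r = r^2 mod 29 = 22^2 = 20
  bit 4 = 1: r = r^2 * 10 mod 29 = 20^2 * 10 = 23*10 = 27
  -> s = B^a = 27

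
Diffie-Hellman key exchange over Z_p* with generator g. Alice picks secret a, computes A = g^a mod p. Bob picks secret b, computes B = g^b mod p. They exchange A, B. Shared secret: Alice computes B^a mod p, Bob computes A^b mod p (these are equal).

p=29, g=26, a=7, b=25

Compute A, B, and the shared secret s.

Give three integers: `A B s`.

A = 26^7 mod 29  (bits of 7 = 111)
  bit 0 = 1: r = r^2 * 26 mod 29 = 1^2 * 26 = 1*26 = 26
  bit 1 = 1: r = r^2 * 26 mod 29 = 26^2 * 26 = 9*26 = 2
  bit 2 = 1: r = r^2 * 26 mod 29 = 2^2 * 26 = 4*26 = 17
  -> A = 17
B = 26^25 mod 29  (bits of 25 = 11001)
  bit 0 = 1: r = r^2 * 26 mod 29 = 1^2 * 26 = 1*26 = 26
  bit 1 = 1: r = r^2 * 26 mod 29 = 26^2 * 26 = 9*26 = 2
  bit 2 = 0: r = r^2 mod 29 = 2^2 = 4
  bit 3 = 0: r = r^2 mod 29 = 4^2 = 16
  bit 4 = 1: r = r^2 * 26 mod 29 = 16^2 * 26 = 24*26 = 15
  -> B = 15
s = B^a = 15^7 mod 29  (bits of 7 = 111)
  bit 0 = 1: r = r^2 * 15 mod 29 = 1^2 * 15 = 1*15 = 15
  bit 1 = 1: r = r^2 * 15 mod 29 = 15^2 * 15 = 22*15 = 11
  bit 2 = 1: r = r^2 * 15 mod 29 = 11^2 * 15 = 5*15 = 17
  -> s = B^a = 17

Answer: 17 15 17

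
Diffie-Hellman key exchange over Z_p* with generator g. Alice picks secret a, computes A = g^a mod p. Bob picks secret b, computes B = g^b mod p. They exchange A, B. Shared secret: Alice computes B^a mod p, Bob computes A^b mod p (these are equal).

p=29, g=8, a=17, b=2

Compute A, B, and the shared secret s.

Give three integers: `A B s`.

Answer: 10 6 13

Derivation:
A = 8^17 mod 29  (bits of 17 = 10001)
  bit 0 = 1: r = r^2 * 8 mod 29 = 1^2 * 8 = 1*8 = 8
  bit 1 = 0: r = r^2 mod 29 = 8^2 = 6
  bit 2 = 0: r = r^2 mod 29 = 6^2 = 7
  bit 3 = 0: r = r^2 mod 29 = 7^2 = 20
  bit 4 = 1: r = r^2 * 8 mod 29 = 20^2 * 8 = 23*8 = 10
  -> A = 10
B = 8^2 mod 29  (bits of 2 = 10)
  bit 0 = 1: r = r^2 * 8 mod 29 = 1^2 * 8 = 1*8 = 8
  bit 1 = 0: r = r^2 mod 29 = 8^2 = 6
  -> B = 6
s = B^a = 6^17 mod 29  (bits of 17 = 10001)
  bit 0 = 1: r = r^2 * 6 mod 29 = 1^2 * 6 = 1*6 = 6
  bit 1 = 0: r = r^2 mod 29 = 6^2 = 7
  bit 2 = 0: r = r^2 mod 29 = 7^2 = 20
  bit 3 = 0: r = r^2 mod 29 = 20^2 = 23
  bit 4 = 1: r = r^2 * 6 mod 29 = 23^2 * 6 = 7*6 = 13
  -> s = B^a = 13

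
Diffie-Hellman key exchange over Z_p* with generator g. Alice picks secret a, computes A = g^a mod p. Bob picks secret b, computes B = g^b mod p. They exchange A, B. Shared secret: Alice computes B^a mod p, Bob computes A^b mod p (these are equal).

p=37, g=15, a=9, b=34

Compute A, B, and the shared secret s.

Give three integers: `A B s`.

A = 15^9 mod 37  (bits of 9 = 1001)
  bit 0 = 1: r = r^2 * 15 mod 37 = 1^2 * 15 = 1*15 = 15
  bit 1 = 0: r = r^2 mod 37 = 15^2 = 3
  bit 2 = 0: r = r^2 mod 37 = 3^2 = 9
  bit 3 = 1: r = r^2 * 15 mod 37 = 9^2 * 15 = 7*15 = 31
  -> A = 31
B = 15^34 mod 37  (bits of 34 = 100010)
  bit 0 = 1: r = r^2 * 15 mod 37 = 1^2 * 15 = 1*15 = 15
  bit 1 = 0: r = r^2 mod 37 = 15^2 = 3
  bit 2 = 0: r = r^2 mod 37 = 3^2 = 9
  bit 3 = 0: r = r^2 mod 37 = 9^2 = 7
  bit 4 = 1: r = r^2 * 15 mod 37 = 7^2 * 15 = 12*15 = 32
  bit 5 = 0: r = r^2 mod 37 = 32^2 = 25
  -> B = 25
s = B^a = 25^9 mod 37  (bits of 9 = 1001)
  bit 0 = 1: r = r^2 * 25 mod 37 = 1^2 * 25 = 1*25 = 25
  bit 1 = 0: r = r^2 mod 37 = 25^2 = 33
  bit 2 = 0: r = r^2 mod 37 = 33^2 = 16
  bit 3 = 1: r = r^2 * 25 mod 37 = 16^2 * 25 = 34*25 = 36
  -> s = B^a = 36

Answer: 31 25 36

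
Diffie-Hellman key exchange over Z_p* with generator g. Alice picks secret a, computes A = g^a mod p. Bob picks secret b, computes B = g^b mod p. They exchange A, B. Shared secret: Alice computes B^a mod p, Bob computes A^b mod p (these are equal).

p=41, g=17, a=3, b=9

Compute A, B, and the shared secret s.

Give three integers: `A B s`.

Answer: 34 26 28

Derivation:
A = 17^3 mod 41  (bits of 3 = 11)
  bit 0 = 1: r = r^2 * 17 mod 41 = 1^2 * 17 = 1*17 = 17
  bit 1 = 1: r = r^2 * 17 mod 41 = 17^2 * 17 = 2*17 = 34
  -> A = 34
B = 17^9 mod 41  (bits of 9 = 1001)
  bit 0 = 1: r = r^2 * 17 mod 41 = 1^2 * 17 = 1*17 = 17
  bit 1 = 0: r = r^2 mod 41 = 17^2 = 2
  bit 2 = 0: r = r^2 mod 41 = 2^2 = 4
  bit 3 = 1: r = r^2 * 17 mod 41 = 4^2 * 17 = 16*17 = 26
  -> B = 26
s = B^a = 26^3 mod 41  (bits of 3 = 11)
  bit 0 = 1: r = r^2 * 26 mod 41 = 1^2 * 26 = 1*26 = 26
  bit 1 = 1: r = r^2 * 26 mod 41 = 26^2 * 26 = 20*26 = 28
  -> s = B^a = 28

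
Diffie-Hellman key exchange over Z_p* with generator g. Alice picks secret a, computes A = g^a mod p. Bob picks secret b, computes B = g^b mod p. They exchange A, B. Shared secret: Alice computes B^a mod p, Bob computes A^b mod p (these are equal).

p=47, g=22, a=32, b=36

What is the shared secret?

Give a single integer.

A = 22^32 mod 47  (bits of 32 = 100000)
  bit 0 = 1: r = r^2 * 22 mod 47 = 1^2 * 22 = 1*22 = 22
  bit 1 = 0: r = r^2 mod 47 = 22^2 = 14
  bit 2 = 0: r = r^2 mod 47 = 14^2 = 8
  bit 3 = 0: r = r^2 mod 47 = 8^2 = 17
  bit 4 = 0: r = r^2 mod 47 = 17^2 = 7
  bit 5 = 0: r = r^2 mod 47 = 7^2 = 2
  -> A = 2
B = 22^36 mod 47  (bits of 36 = 100100)
  bit 0 = 1: r = r^2 * 22 mod 47 = 1^2 * 22 = 1*22 = 22
  bit 1 = 0: r = r^2 mod 47 = 22^2 = 14
  bit 2 = 0: r = r^2 mod 47 = 14^2 = 8
  bit 3 = 1: r = r^2 * 22 mod 47 = 8^2 * 22 = 17*22 = 45
  bit 4 = 0: r = r^2 mod 47 = 45^2 = 4
  bit 5 = 0: r = r^2 mod 47 = 4^2 = 16
  -> B = 16
s = B^a = 16^32 mod 47  (bits of 32 = 100000)
  bit 0 = 1: r = r^2 * 16 mod 47 = 1^2 * 16 = 1*16 = 16
  bit 1 = 0: r = r^2 mod 47 = 16^2 = 21
  bit 2 = 0: r = r^2 mod 47 = 21^2 = 18
  bit 3 = 0: r = r^2 mod 47 = 18^2 = 42
  bit 4 = 0: r = r^2 mod 47 = 42^2 = 25
  bit 5 = 0: r = r^2 mod 47 = 25^2 = 14
  -> s = B^a = 14

Answer: 14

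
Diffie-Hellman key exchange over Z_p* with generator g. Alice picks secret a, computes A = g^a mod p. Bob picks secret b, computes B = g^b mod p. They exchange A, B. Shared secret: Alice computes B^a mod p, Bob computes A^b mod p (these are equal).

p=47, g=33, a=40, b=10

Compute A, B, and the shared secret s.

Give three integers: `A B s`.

A = 33^40 mod 47  (bits of 40 = 101000)
  bit 0 = 1: r = r^2 * 33 mod 47 = 1^2 * 33 = 1*33 = 33
  bit 1 = 0: r = r^2 mod 47 = 33^2 = 8
  bit 2 = 1: r = r^2 * 33 mod 47 = 8^2 * 33 = 17*33 = 44
  bit 3 = 0: r = r^2 mod 47 = 44^2 = 9
  bit 4 = 0: r = r^2 mod 47 = 9^2 = 34
  bit 5 = 0: r = r^2 mod 47 = 34^2 = 28
  -> A = 28
B = 33^10 mod 47  (bits of 10 = 1010)
  bit 0 = 1: r = r^2 * 33 mod 47 = 1^2 * 33 = 1*33 = 33
  bit 1 = 0: r = r^2 mod 47 = 33^2 = 8
  bit 2 = 1: r = r^2 * 33 mod 47 = 8^2 * 33 = 17*33 = 44
  bit 3 = 0: r = r^2 mod 47 = 44^2 = 9
  -> B = 9
s = B^a = 9^40 mod 47  (bits of 40 = 101000)
  bit 0 = 1: r = r^2 * 9 mod 47 = 1^2 * 9 = 1*9 = 9
  bit 1 = 0: r = r^2 mod 47 = 9^2 = 34
  bit 2 = 1: r = r^2 * 9 mod 47 = 34^2 * 9 = 28*9 = 17
  bit 3 = 0: r = r^2 mod 47 = 17^2 = 7
  bit 4 = 0: r = r^2 mod 47 = 7^2 = 2
  bit 5 = 0: r = r^2 mod 47 = 2^2 = 4
  -> s = B^a = 4

Answer: 28 9 4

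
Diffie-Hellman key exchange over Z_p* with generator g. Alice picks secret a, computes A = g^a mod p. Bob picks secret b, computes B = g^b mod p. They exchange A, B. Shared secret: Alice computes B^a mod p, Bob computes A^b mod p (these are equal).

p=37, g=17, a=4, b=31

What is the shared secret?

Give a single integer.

A = 17^4 mod 37  (bits of 4 = 100)
  bit 0 = 1: r = r^2 * 17 mod 37 = 1^2 * 17 = 1*17 = 17
  bit 1 = 0: r = r^2 mod 37 = 17^2 = 30
  bit 2 = 0: r = r^2 mod 37 = 30^2 = 12
  -> A = 12
B = 17^31 mod 37  (bits of 31 = 11111)
  bit 0 = 1: r = r^2 * 17 mod 37 = 1^2 * 17 = 1*17 = 17
  bit 1 = 1: r = r^2 * 17 mod 37 = 17^2 * 17 = 30*17 = 29
  bit 2 = 1: r = r^2 * 17 mod 37 = 29^2 * 17 = 27*17 = 15
  bit 3 = 1: r = r^2 * 17 mod 37 = 15^2 * 17 = 3*17 = 14
  bit 4 = 1: r = r^2 * 17 mod 37 = 14^2 * 17 = 11*17 = 2
  -> B = 2
s = B^a = 2^4 mod 37  (bits of 4 = 100)
  bit 0 = 1: r = r^2 * 2 mod 37 = 1^2 * 2 = 1*2 = 2
  bit 1 = 0: r = r^2 mod 37 = 2^2 = 4
  bit 2 = 0: r = r^2 mod 37 = 4^2 = 16
  -> s = B^a = 16

Answer: 16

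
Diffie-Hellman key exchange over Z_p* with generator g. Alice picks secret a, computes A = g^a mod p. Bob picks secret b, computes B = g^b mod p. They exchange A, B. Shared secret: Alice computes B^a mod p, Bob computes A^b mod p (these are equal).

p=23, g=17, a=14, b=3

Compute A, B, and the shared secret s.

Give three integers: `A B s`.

A = 17^14 mod 23  (bits of 14 = 1110)
  bit 0 = 1: r = r^2 * 17 mod 23 = 1^2 * 17 = 1*17 = 17
  bit 1 = 1: r = r^2 * 17 mod 23 = 17^2 * 17 = 13*17 = 14
  bit 2 = 1: r = r^2 * 17 mod 23 = 14^2 * 17 = 12*17 = 20
  bit 3 = 0: r = r^2 mod 23 = 20^2 = 9
  -> A = 9
B = 17^3 mod 23  (bits of 3 = 11)
  bit 0 = 1: r = r^2 * 17 mod 23 = 1^2 * 17 = 1*17 = 17
  bit 1 = 1: r = r^2 * 17 mod 23 = 17^2 * 17 = 13*17 = 14
  -> B = 14
s = B^a = 14^14 mod 23  (bits of 14 = 1110)
  bit 0 = 1: r = r^2 * 14 mod 23 = 1^2 * 14 = 1*14 = 14
  bit 1 = 1: r = r^2 * 14 mod 23 = 14^2 * 14 = 12*14 = 7
  bit 2 = 1: r = r^2 * 14 mod 23 = 7^2 * 14 = 3*14 = 19
  bit 3 = 0: r = r^2 mod 23 = 19^2 = 16
  -> s = B^a = 16

Answer: 9 14 16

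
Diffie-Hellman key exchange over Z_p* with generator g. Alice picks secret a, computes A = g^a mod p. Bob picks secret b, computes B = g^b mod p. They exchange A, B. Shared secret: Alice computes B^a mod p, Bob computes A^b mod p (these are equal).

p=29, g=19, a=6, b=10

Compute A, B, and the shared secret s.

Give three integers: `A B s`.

Answer: 22 6 24

Derivation:
A = 19^6 mod 29  (bits of 6 = 110)
  bit 0 = 1: r = r^2 * 19 mod 29 = 1^2 * 19 = 1*19 = 19
  bit 1 = 1: r = r^2 * 19 mod 29 = 19^2 * 19 = 13*19 = 15
  bit 2 = 0: r = r^2 mod 29 = 15^2 = 22
  -> A = 22
B = 19^10 mod 29  (bits of 10 = 1010)
  bit 0 = 1: r = r^2 * 19 mod 29 = 1^2 * 19 = 1*19 = 19
  bit 1 = 0: r = r^2 mod 29 = 19^2 = 13
  bit 2 = 1: r = r^2 * 19 mod 29 = 13^2 * 19 = 24*19 = 21
  bit 3 = 0: r = r^2 mod 29 = 21^2 = 6
  -> B = 6
s = B^a = 6^6 mod 29  (bits of 6 = 110)
  bit 0 = 1: r = r^2 * 6 mod 29 = 1^2 * 6 = 1*6 = 6
  bit 1 = 1: r = r^2 * 6 mod 29 = 6^2 * 6 = 7*6 = 13
  bit 2 = 0: r = r^2 mod 29 = 13^2 = 24
  -> s = B^a = 24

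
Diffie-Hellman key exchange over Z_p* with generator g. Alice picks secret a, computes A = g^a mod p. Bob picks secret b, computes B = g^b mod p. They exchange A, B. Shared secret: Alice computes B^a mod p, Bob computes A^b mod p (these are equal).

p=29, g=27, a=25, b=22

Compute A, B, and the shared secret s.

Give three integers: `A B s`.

A = 27^25 mod 29  (bits of 25 = 11001)
  bit 0 = 1: r = r^2 * 27 mod 29 = 1^2 * 27 = 1*27 = 27
  bit 1 = 1: r = r^2 * 27 mod 29 = 27^2 * 27 = 4*27 = 21
  bit 2 = 0: r = r^2 mod 29 = 21^2 = 6
  bit 3 = 0: r = r^2 mod 29 = 6^2 = 7
  bit 4 = 1: r = r^2 * 27 mod 29 = 7^2 * 27 = 20*27 = 18
  -> A = 18
B = 27^22 mod 29  (bits of 22 = 10110)
  bit 0 = 1: r = r^2 * 27 mod 29 = 1^2 * 27 = 1*27 = 27
  bit 1 = 0: r = r^2 mod 29 = 27^2 = 4
  bit 2 = 1: r = r^2 * 27 mod 29 = 4^2 * 27 = 16*27 = 26
  bit 3 = 1: r = r^2 * 27 mod 29 = 26^2 * 27 = 9*27 = 11
  bit 4 = 0: r = r^2 mod 29 = 11^2 = 5
  -> B = 5
s = B^a = 5^25 mod 29  (bits of 25 = 11001)
  bit 0 = 1: r = r^2 * 5 mod 29 = 1^2 * 5 = 1*5 = 5
  bit 1 = 1: r = r^2 * 5 mod 29 = 5^2 * 5 = 25*5 = 9
  bit 2 = 0: r = r^2 mod 29 = 9^2 = 23
  bit 3 = 0: r = r^2 mod 29 = 23^2 = 7
  bit 4 = 1: r = r^2 * 5 mod 29 = 7^2 * 5 = 20*5 = 13
  -> s = B^a = 13

Answer: 18 5 13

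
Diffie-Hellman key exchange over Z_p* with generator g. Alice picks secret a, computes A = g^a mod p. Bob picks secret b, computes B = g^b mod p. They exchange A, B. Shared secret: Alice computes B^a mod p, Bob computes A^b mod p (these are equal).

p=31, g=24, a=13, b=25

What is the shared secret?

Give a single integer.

A = 24^13 mod 31  (bits of 13 = 1101)
  bit 0 = 1: r = r^2 * 24 mod 31 = 1^2 * 24 = 1*24 = 24
  bit 1 = 1: r = r^2 * 24 mod 31 = 24^2 * 24 = 18*24 = 29
  bit 2 = 0: r = r^2 mod 31 = 29^2 = 4
  bit 3 = 1: r = r^2 * 24 mod 31 = 4^2 * 24 = 16*24 = 12
  -> A = 12
B = 24^25 mod 31  (bits of 25 = 11001)
  bit 0 = 1: r = r^2 * 24 mod 31 = 1^2 * 24 = 1*24 = 24
  bit 1 = 1: r = r^2 * 24 mod 31 = 24^2 * 24 = 18*24 = 29
  bit 2 = 0: r = r^2 mod 31 = 29^2 = 4
  bit 3 = 0: r = r^2 mod 31 = 4^2 = 16
  bit 4 = 1: r = r^2 * 24 mod 31 = 16^2 * 24 = 8*24 = 6
  -> B = 6
s = B^a = 6^13 mod 31  (bits of 13 = 1101)
  bit 0 = 1: r = r^2 * 6 mod 31 = 1^2 * 6 = 1*6 = 6
  bit 1 = 1: r = r^2 * 6 mod 31 = 6^2 * 6 = 5*6 = 30
  bit 2 = 0: r = r^2 mod 31 = 30^2 = 1
  bit 3 = 1: r = r^2 * 6 mod 31 = 1^2 * 6 = 1*6 = 6
  -> s = B^a = 6

Answer: 6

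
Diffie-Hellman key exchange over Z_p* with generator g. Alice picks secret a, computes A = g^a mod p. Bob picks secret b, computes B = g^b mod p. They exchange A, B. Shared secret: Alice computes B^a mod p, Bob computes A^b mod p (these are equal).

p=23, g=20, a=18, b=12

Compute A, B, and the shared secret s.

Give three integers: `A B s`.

A = 20^18 mod 23  (bits of 18 = 10010)
  bit 0 = 1: r = r^2 * 20 mod 23 = 1^2 * 20 = 1*20 = 20
  bit 1 = 0: r = r^2 mod 23 = 20^2 = 9
  bit 2 = 0: r = r^2 mod 23 = 9^2 = 12
  bit 3 = 1: r = r^2 * 20 mod 23 = 12^2 * 20 = 6*20 = 5
  bit 4 = 0: r = r^2 mod 23 = 5^2 = 2
  -> A = 2
B = 20^12 mod 23  (bits of 12 = 1100)
  bit 0 = 1: r = r^2 * 20 mod 23 = 1^2 * 20 = 1*20 = 20
  bit 1 = 1: r = r^2 * 20 mod 23 = 20^2 * 20 = 9*20 = 19
  bit 2 = 0: r = r^2 mod 23 = 19^2 = 16
  bit 3 = 0: r = r^2 mod 23 = 16^2 = 3
  -> B = 3
s = B^a = 3^18 mod 23  (bits of 18 = 10010)
  bit 0 = 1: r = r^2 * 3 mod 23 = 1^2 * 3 = 1*3 = 3
  bit 1 = 0: r = r^2 mod 23 = 3^2 = 9
  bit 2 = 0: r = r^2 mod 23 = 9^2 = 12
  bit 3 = 1: r = r^2 * 3 mod 23 = 12^2 * 3 = 6*3 = 18
  bit 4 = 0: r = r^2 mod 23 = 18^2 = 2
  -> s = B^a = 2

Answer: 2 3 2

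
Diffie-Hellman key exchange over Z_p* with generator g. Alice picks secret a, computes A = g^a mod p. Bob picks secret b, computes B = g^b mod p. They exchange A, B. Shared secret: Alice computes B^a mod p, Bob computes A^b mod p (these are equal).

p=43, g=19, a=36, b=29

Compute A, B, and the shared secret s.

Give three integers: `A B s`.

Answer: 4 28 4

Derivation:
A = 19^36 mod 43  (bits of 36 = 100100)
  bit 0 = 1: r = r^2 * 19 mod 43 = 1^2 * 19 = 1*19 = 19
  bit 1 = 0: r = r^2 mod 43 = 19^2 = 17
  bit 2 = 0: r = r^2 mod 43 = 17^2 = 31
  bit 3 = 1: r = r^2 * 19 mod 43 = 31^2 * 19 = 15*19 = 27
  bit 4 = 0: r = r^2 mod 43 = 27^2 = 41
  bit 5 = 0: r = r^2 mod 43 = 41^2 = 4
  -> A = 4
B = 19^29 mod 43  (bits of 29 = 11101)
  bit 0 = 1: r = r^2 * 19 mod 43 = 1^2 * 19 = 1*19 = 19
  bit 1 = 1: r = r^2 * 19 mod 43 = 19^2 * 19 = 17*19 = 22
  bit 2 = 1: r = r^2 * 19 mod 43 = 22^2 * 19 = 11*19 = 37
  bit 3 = 0: r = r^2 mod 43 = 37^2 = 36
  bit 4 = 1: r = r^2 * 19 mod 43 = 36^2 * 19 = 6*19 = 28
  -> B = 28
s = B^a = 28^36 mod 43  (bits of 36 = 100100)
  bit 0 = 1: r = r^2 * 28 mod 43 = 1^2 * 28 = 1*28 = 28
  bit 1 = 0: r = r^2 mod 43 = 28^2 = 10
  bit 2 = 0: r = r^2 mod 43 = 10^2 = 14
  bit 3 = 1: r = r^2 * 28 mod 43 = 14^2 * 28 = 24*28 = 27
  bit 4 = 0: r = r^2 mod 43 = 27^2 = 41
  bit 5 = 0: r = r^2 mod 43 = 41^2 = 4
  -> s = B^a = 4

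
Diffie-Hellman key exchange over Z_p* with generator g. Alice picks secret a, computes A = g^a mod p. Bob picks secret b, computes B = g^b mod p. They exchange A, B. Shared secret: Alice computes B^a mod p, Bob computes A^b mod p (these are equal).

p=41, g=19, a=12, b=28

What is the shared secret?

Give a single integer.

A = 19^12 mod 41  (bits of 12 = 1100)
  bit 0 = 1: r = r^2 * 19 mod 41 = 1^2 * 19 = 1*19 = 19
  bit 1 = 1: r = r^2 * 19 mod 41 = 19^2 * 19 = 33*19 = 12
  bit 2 = 0: r = r^2 mod 41 = 12^2 = 21
  bit 3 = 0: r = r^2 mod 41 = 21^2 = 31
  -> A = 31
B = 19^28 mod 41  (bits of 28 = 11100)
  bit 0 = 1: r = r^2 * 19 mod 41 = 1^2 * 19 = 1*19 = 19
  bit 1 = 1: r = r^2 * 19 mod 41 = 19^2 * 19 = 33*19 = 12
  bit 2 = 1: r = r^2 * 19 mod 41 = 12^2 * 19 = 21*19 = 30
  bit 3 = 0: r = r^2 mod 41 = 30^2 = 39
  bit 4 = 0: r = r^2 mod 41 = 39^2 = 4
  -> B = 4
s = B^a = 4^12 mod 41  (bits of 12 = 1100)
  bit 0 = 1: r = r^2 * 4 mod 41 = 1^2 * 4 = 1*4 = 4
  bit 1 = 1: r = r^2 * 4 mod 41 = 4^2 * 4 = 16*4 = 23
  bit 2 = 0: r = r^2 mod 41 = 23^2 = 37
  bit 3 = 0: r = r^2 mod 41 = 37^2 = 16
  -> s = B^a = 16

Answer: 16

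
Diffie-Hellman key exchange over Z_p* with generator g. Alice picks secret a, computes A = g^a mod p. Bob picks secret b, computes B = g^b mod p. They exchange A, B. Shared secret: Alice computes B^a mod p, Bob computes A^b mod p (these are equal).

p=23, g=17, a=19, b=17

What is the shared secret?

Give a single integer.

Answer: 15

Derivation:
A = 17^19 mod 23  (bits of 19 = 10011)
  bit 0 = 1: r = r^2 * 17 mod 23 = 1^2 * 17 = 1*17 = 17
  bit 1 = 0: r = r^2 mod 23 = 17^2 = 13
  bit 2 = 0: r = r^2 mod 23 = 13^2 = 8
  bit 3 = 1: r = r^2 * 17 mod 23 = 8^2 * 17 = 18*17 = 7
  bit 4 = 1: r = r^2 * 17 mod 23 = 7^2 * 17 = 3*17 = 5
  -> A = 5
B = 17^17 mod 23  (bits of 17 = 10001)
  bit 0 = 1: r = r^2 * 17 mod 23 = 1^2 * 17 = 1*17 = 17
  bit 1 = 0: r = r^2 mod 23 = 17^2 = 13
  bit 2 = 0: r = r^2 mod 23 = 13^2 = 8
  bit 3 = 0: r = r^2 mod 23 = 8^2 = 18
  bit 4 = 1: r = r^2 * 17 mod 23 = 18^2 * 17 = 2*17 = 11
  -> B = 11
s = B^a = 11^19 mod 23  (bits of 19 = 10011)
  bit 0 = 1: r = r^2 * 11 mod 23 = 1^2 * 11 = 1*11 = 11
  bit 1 = 0: r = r^2 mod 23 = 11^2 = 6
  bit 2 = 0: r = r^2 mod 23 = 6^2 = 13
  bit 3 = 1: r = r^2 * 11 mod 23 = 13^2 * 11 = 8*11 = 19
  bit 4 = 1: r = r^2 * 11 mod 23 = 19^2 * 11 = 16*11 = 15
  -> s = B^a = 15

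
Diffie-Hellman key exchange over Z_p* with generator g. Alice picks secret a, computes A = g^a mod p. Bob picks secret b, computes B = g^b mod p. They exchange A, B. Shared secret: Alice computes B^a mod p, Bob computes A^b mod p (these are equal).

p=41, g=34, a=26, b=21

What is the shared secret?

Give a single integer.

Answer: 21

Derivation:
A = 34^26 mod 41  (bits of 26 = 11010)
  bit 0 = 1: r = r^2 * 34 mod 41 = 1^2 * 34 = 1*34 = 34
  bit 1 = 1: r = r^2 * 34 mod 41 = 34^2 * 34 = 8*34 = 26
  bit 2 = 0: r = r^2 mod 41 = 26^2 = 20
  bit 3 = 1: r = r^2 * 34 mod 41 = 20^2 * 34 = 31*34 = 29
  bit 4 = 0: r = r^2 mod 41 = 29^2 = 21
  -> A = 21
B = 34^21 mod 41  (bits of 21 = 10101)
  bit 0 = 1: r = r^2 * 34 mod 41 = 1^2 * 34 = 1*34 = 34
  bit 1 = 0: r = r^2 mod 41 = 34^2 = 8
  bit 2 = 1: r = r^2 * 34 mod 41 = 8^2 * 34 = 23*34 = 3
  bit 3 = 0: r = r^2 mod 41 = 3^2 = 9
  bit 4 = 1: r = r^2 * 34 mod 41 = 9^2 * 34 = 40*34 = 7
  -> B = 7
s = B^a = 7^26 mod 41  (bits of 26 = 11010)
  bit 0 = 1: r = r^2 * 7 mod 41 = 1^2 * 7 = 1*7 = 7
  bit 1 = 1: r = r^2 * 7 mod 41 = 7^2 * 7 = 8*7 = 15
  bit 2 = 0: r = r^2 mod 41 = 15^2 = 20
  bit 3 = 1: r = r^2 * 7 mod 41 = 20^2 * 7 = 31*7 = 12
  bit 4 = 0: r = r^2 mod 41 = 12^2 = 21
  -> s = B^a = 21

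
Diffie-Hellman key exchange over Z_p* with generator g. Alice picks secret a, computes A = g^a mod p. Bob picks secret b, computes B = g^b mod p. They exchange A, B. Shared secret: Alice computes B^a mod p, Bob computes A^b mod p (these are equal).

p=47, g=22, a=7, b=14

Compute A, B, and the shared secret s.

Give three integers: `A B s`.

Answer: 20 24 18

Derivation:
A = 22^7 mod 47  (bits of 7 = 111)
  bit 0 = 1: r = r^2 * 22 mod 47 = 1^2 * 22 = 1*22 = 22
  bit 1 = 1: r = r^2 * 22 mod 47 = 22^2 * 22 = 14*22 = 26
  bit 2 = 1: r = r^2 * 22 mod 47 = 26^2 * 22 = 18*22 = 20
  -> A = 20
B = 22^14 mod 47  (bits of 14 = 1110)
  bit 0 = 1: r = r^2 * 22 mod 47 = 1^2 * 22 = 1*22 = 22
  bit 1 = 1: r = r^2 * 22 mod 47 = 22^2 * 22 = 14*22 = 26
  bit 2 = 1: r = r^2 * 22 mod 47 = 26^2 * 22 = 18*22 = 20
  bit 3 = 0: r = r^2 mod 47 = 20^2 = 24
  -> B = 24
s = B^a = 24^7 mod 47  (bits of 7 = 111)
  bit 0 = 1: r = r^2 * 24 mod 47 = 1^2 * 24 = 1*24 = 24
  bit 1 = 1: r = r^2 * 24 mod 47 = 24^2 * 24 = 12*24 = 6
  bit 2 = 1: r = r^2 * 24 mod 47 = 6^2 * 24 = 36*24 = 18
  -> s = B^a = 18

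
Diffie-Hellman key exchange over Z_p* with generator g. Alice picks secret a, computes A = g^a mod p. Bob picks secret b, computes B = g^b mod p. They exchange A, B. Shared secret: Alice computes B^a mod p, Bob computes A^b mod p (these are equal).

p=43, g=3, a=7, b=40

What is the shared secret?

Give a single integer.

Answer: 6

Derivation:
A = 3^7 mod 43  (bits of 7 = 111)
  bit 0 = 1: r = r^2 * 3 mod 43 = 1^2 * 3 = 1*3 = 3
  bit 1 = 1: r = r^2 * 3 mod 43 = 3^2 * 3 = 9*3 = 27
  bit 2 = 1: r = r^2 * 3 mod 43 = 27^2 * 3 = 41*3 = 37
  -> A = 37
B = 3^40 mod 43  (bits of 40 = 101000)
  bit 0 = 1: r = r^2 * 3 mod 43 = 1^2 * 3 = 1*3 = 3
  bit 1 = 0: r = r^2 mod 43 = 3^2 = 9
  bit 2 = 1: r = r^2 * 3 mod 43 = 9^2 * 3 = 38*3 = 28
  bit 3 = 0: r = r^2 mod 43 = 28^2 = 10
  bit 4 = 0: r = r^2 mod 43 = 10^2 = 14
  bit 5 = 0: r = r^2 mod 43 = 14^2 = 24
  -> B = 24
s = B^a = 24^7 mod 43  (bits of 7 = 111)
  bit 0 = 1: r = r^2 * 24 mod 43 = 1^2 * 24 = 1*24 = 24
  bit 1 = 1: r = r^2 * 24 mod 43 = 24^2 * 24 = 17*24 = 21
  bit 2 = 1: r = r^2 * 24 mod 43 = 21^2 * 24 = 11*24 = 6
  -> s = B^a = 6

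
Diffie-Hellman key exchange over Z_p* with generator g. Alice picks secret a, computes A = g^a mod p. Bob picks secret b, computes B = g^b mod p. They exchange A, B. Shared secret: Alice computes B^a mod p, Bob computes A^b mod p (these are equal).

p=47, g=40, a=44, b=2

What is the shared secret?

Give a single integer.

A = 40^44 mod 47  (bits of 44 = 101100)
  bit 0 = 1: r = r^2 * 40 mod 47 = 1^2 * 40 = 1*40 = 40
  bit 1 = 0: r = r^2 mod 47 = 40^2 = 2
  bit 2 = 1: r = r^2 * 40 mod 47 = 2^2 * 40 = 4*40 = 19
  bit 3 = 1: r = r^2 * 40 mod 47 = 19^2 * 40 = 32*40 = 11
  bit 4 = 0: r = r^2 mod 47 = 11^2 = 27
  bit 5 = 0: r = r^2 mod 47 = 27^2 = 24
  -> A = 24
B = 40^2 mod 47  (bits of 2 = 10)
  bit 0 = 1: r = r^2 * 40 mod 47 = 1^2 * 40 = 1*40 = 40
  bit 1 = 0: r = r^2 mod 47 = 40^2 = 2
  -> B = 2
s = B^a = 2^44 mod 47  (bits of 44 = 101100)
  bit 0 = 1: r = r^2 * 2 mod 47 = 1^2 * 2 = 1*2 = 2
  bit 1 = 0: r = r^2 mod 47 = 2^2 = 4
  bit 2 = 1: r = r^2 * 2 mod 47 = 4^2 * 2 = 16*2 = 32
  bit 3 = 1: r = r^2 * 2 mod 47 = 32^2 * 2 = 37*2 = 27
  bit 4 = 0: r = r^2 mod 47 = 27^2 = 24
  bit 5 = 0: r = r^2 mod 47 = 24^2 = 12
  -> s = B^a = 12

Answer: 12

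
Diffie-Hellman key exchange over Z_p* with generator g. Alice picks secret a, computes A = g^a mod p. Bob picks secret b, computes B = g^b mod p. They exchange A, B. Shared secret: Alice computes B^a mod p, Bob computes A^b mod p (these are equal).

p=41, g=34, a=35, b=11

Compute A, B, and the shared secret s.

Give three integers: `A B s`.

A = 34^35 mod 41  (bits of 35 = 100011)
  bit 0 = 1: r = r^2 * 34 mod 41 = 1^2 * 34 = 1*34 = 34
  bit 1 = 0: r = r^2 mod 41 = 34^2 = 8
  bit 2 = 0: r = r^2 mod 41 = 8^2 = 23
  bit 3 = 0: r = r^2 mod 41 = 23^2 = 37
  bit 4 = 1: r = r^2 * 34 mod 41 = 37^2 * 34 = 16*34 = 11
  bit 5 = 1: r = r^2 * 34 mod 41 = 11^2 * 34 = 39*34 = 14
  -> A = 14
B = 34^11 mod 41  (bits of 11 = 1011)
  bit 0 = 1: r = r^2 * 34 mod 41 = 1^2 * 34 = 1*34 = 34
  bit 1 = 0: r = r^2 mod 41 = 34^2 = 8
  bit 2 = 1: r = r^2 * 34 mod 41 = 8^2 * 34 = 23*34 = 3
  bit 3 = 1: r = r^2 * 34 mod 41 = 3^2 * 34 = 9*34 = 19
  -> B = 19
s = B^a = 19^35 mod 41  (bits of 35 = 100011)
  bit 0 = 1: r = r^2 * 19 mod 41 = 1^2 * 19 = 1*19 = 19
  bit 1 = 0: r = r^2 mod 41 = 19^2 = 33
  bit 2 = 0: r = r^2 mod 41 = 33^2 = 23
  bit 3 = 0: r = r^2 mod 41 = 23^2 = 37
  bit 4 = 1: r = r^2 * 19 mod 41 = 37^2 * 19 = 16*19 = 17
  bit 5 = 1: r = r^2 * 19 mod 41 = 17^2 * 19 = 2*19 = 38
  -> s = B^a = 38

Answer: 14 19 38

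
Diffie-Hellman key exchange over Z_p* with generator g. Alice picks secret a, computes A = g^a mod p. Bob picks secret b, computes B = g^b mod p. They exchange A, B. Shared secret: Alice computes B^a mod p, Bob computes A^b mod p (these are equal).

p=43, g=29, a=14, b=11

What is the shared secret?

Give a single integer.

A = 29^14 mod 43  (bits of 14 = 1110)
  bit 0 = 1: r = r^2 * 29 mod 43 = 1^2 * 29 = 1*29 = 29
  bit 1 = 1: r = r^2 * 29 mod 43 = 29^2 * 29 = 24*29 = 8
  bit 2 = 1: r = r^2 * 29 mod 43 = 8^2 * 29 = 21*29 = 7
  bit 3 = 0: r = r^2 mod 43 = 7^2 = 6
  -> A = 6
B = 29^11 mod 43  (bits of 11 = 1011)
  bit 0 = 1: r = r^2 * 29 mod 43 = 1^2 * 29 = 1*29 = 29
  bit 1 = 0: r = r^2 mod 43 = 29^2 = 24
  bit 2 = 1: r = r^2 * 29 mod 43 = 24^2 * 29 = 17*29 = 20
  bit 3 = 1: r = r^2 * 29 mod 43 = 20^2 * 29 = 13*29 = 33
  -> B = 33
s = B^a = 33^14 mod 43  (bits of 14 = 1110)
  bit 0 = 1: r = r^2 * 33 mod 43 = 1^2 * 33 = 1*33 = 33
  bit 1 = 1: r = r^2 * 33 mod 43 = 33^2 * 33 = 14*33 = 32
  bit 2 = 1: r = r^2 * 33 mod 43 = 32^2 * 33 = 35*33 = 37
  bit 3 = 0: r = r^2 mod 43 = 37^2 = 36
  -> s = B^a = 36

Answer: 36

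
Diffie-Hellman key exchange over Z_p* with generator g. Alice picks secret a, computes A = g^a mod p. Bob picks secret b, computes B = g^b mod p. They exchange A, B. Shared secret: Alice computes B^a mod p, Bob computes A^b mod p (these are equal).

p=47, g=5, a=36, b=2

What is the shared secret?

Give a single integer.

A = 5^36 mod 47  (bits of 36 = 100100)
  bit 0 = 1: r = r^2 * 5 mod 47 = 1^2 * 5 = 1*5 = 5
  bit 1 = 0: r = r^2 mod 47 = 5^2 = 25
  bit 2 = 0: r = r^2 mod 47 = 25^2 = 14
  bit 3 = 1: r = r^2 * 5 mod 47 = 14^2 * 5 = 8*5 = 40
  bit 4 = 0: r = r^2 mod 47 = 40^2 = 2
  bit 5 = 0: r = r^2 mod 47 = 2^2 = 4
  -> A = 4
B = 5^2 mod 47  (bits of 2 = 10)
  bit 0 = 1: r = r^2 * 5 mod 47 = 1^2 * 5 = 1*5 = 5
  bit 1 = 0: r = r^2 mod 47 = 5^2 = 25
  -> B = 25
s = B^a = 25^36 mod 47  (bits of 36 = 100100)
  bit 0 = 1: r = r^2 * 25 mod 47 = 1^2 * 25 = 1*25 = 25
  bit 1 = 0: r = r^2 mod 47 = 25^2 = 14
  bit 2 = 0: r = r^2 mod 47 = 14^2 = 8
  bit 3 = 1: r = r^2 * 25 mod 47 = 8^2 * 25 = 17*25 = 2
  bit 4 = 0: r = r^2 mod 47 = 2^2 = 4
  bit 5 = 0: r = r^2 mod 47 = 4^2 = 16
  -> s = B^a = 16

Answer: 16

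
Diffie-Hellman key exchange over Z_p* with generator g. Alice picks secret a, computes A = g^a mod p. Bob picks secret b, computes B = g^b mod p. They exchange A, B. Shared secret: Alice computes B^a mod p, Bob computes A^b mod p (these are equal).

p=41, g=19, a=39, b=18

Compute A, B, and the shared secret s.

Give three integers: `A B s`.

A = 19^39 mod 41  (bits of 39 = 100111)
  bit 0 = 1: r = r^2 * 19 mod 41 = 1^2 * 19 = 1*19 = 19
  bit 1 = 0: r = r^2 mod 41 = 19^2 = 33
  bit 2 = 0: r = r^2 mod 41 = 33^2 = 23
  bit 3 = 1: r = r^2 * 19 mod 41 = 23^2 * 19 = 37*19 = 6
  bit 4 = 1: r = r^2 * 19 mod 41 = 6^2 * 19 = 36*19 = 28
  bit 5 = 1: r = r^2 * 19 mod 41 = 28^2 * 19 = 5*19 = 13
  -> A = 13
B = 19^18 mod 41  (bits of 18 = 10010)
  bit 0 = 1: r = r^2 * 19 mod 41 = 1^2 * 19 = 1*19 = 19
  bit 1 = 0: r = r^2 mod 41 = 19^2 = 33
  bit 2 = 0: r = r^2 mod 41 = 33^2 = 23
  bit 3 = 1: r = r^2 * 19 mod 41 = 23^2 * 19 = 37*19 = 6
  bit 4 = 0: r = r^2 mod 41 = 6^2 = 36
  -> B = 36
s = B^a = 36^39 mod 41  (bits of 39 = 100111)
  bit 0 = 1: r = r^2 * 36 mod 41 = 1^2 * 36 = 1*36 = 36
  bit 1 = 0: r = r^2 mod 41 = 36^2 = 25
  bit 2 = 0: r = r^2 mod 41 = 25^2 = 10
  bit 3 = 1: r = r^2 * 36 mod 41 = 10^2 * 36 = 18*36 = 33
  bit 4 = 1: r = r^2 * 36 mod 41 = 33^2 * 36 = 23*36 = 8
  bit 5 = 1: r = r^2 * 36 mod 41 = 8^2 * 36 = 23*36 = 8
  -> s = B^a = 8

Answer: 13 36 8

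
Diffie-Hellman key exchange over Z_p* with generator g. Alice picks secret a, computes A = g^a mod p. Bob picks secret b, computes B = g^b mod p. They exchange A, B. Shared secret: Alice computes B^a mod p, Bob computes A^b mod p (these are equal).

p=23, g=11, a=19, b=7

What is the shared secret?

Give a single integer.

Answer: 11

Derivation:
A = 11^19 mod 23  (bits of 19 = 10011)
  bit 0 = 1: r = r^2 * 11 mod 23 = 1^2 * 11 = 1*11 = 11
  bit 1 = 0: r = r^2 mod 23 = 11^2 = 6
  bit 2 = 0: r = r^2 mod 23 = 6^2 = 13
  bit 3 = 1: r = r^2 * 11 mod 23 = 13^2 * 11 = 8*11 = 19
  bit 4 = 1: r = r^2 * 11 mod 23 = 19^2 * 11 = 16*11 = 15
  -> A = 15
B = 11^7 mod 23  (bits of 7 = 111)
  bit 0 = 1: r = r^2 * 11 mod 23 = 1^2 * 11 = 1*11 = 11
  bit 1 = 1: r = r^2 * 11 mod 23 = 11^2 * 11 = 6*11 = 20
  bit 2 = 1: r = r^2 * 11 mod 23 = 20^2 * 11 = 9*11 = 7
  -> B = 7
s = B^a = 7^19 mod 23  (bits of 19 = 10011)
  bit 0 = 1: r = r^2 * 7 mod 23 = 1^2 * 7 = 1*7 = 7
  bit 1 = 0: r = r^2 mod 23 = 7^2 = 3
  bit 2 = 0: r = r^2 mod 23 = 3^2 = 9
  bit 3 = 1: r = r^2 * 7 mod 23 = 9^2 * 7 = 12*7 = 15
  bit 4 = 1: r = r^2 * 7 mod 23 = 15^2 * 7 = 18*7 = 11
  -> s = B^a = 11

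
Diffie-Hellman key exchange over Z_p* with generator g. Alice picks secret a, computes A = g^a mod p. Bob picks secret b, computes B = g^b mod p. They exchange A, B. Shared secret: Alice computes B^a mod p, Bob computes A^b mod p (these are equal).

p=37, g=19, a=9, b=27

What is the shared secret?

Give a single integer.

A = 19^9 mod 37  (bits of 9 = 1001)
  bit 0 = 1: r = r^2 * 19 mod 37 = 1^2 * 19 = 1*19 = 19
  bit 1 = 0: r = r^2 mod 37 = 19^2 = 28
  bit 2 = 0: r = r^2 mod 37 = 28^2 = 7
  bit 3 = 1: r = r^2 * 19 mod 37 = 7^2 * 19 = 12*19 = 6
  -> A = 6
B = 19^27 mod 37  (bits of 27 = 11011)
  bit 0 = 1: r = r^2 * 19 mod 37 = 1^2 * 19 = 1*19 = 19
  bit 1 = 1: r = r^2 * 19 mod 37 = 19^2 * 19 = 28*19 = 14
  bit 2 = 0: r = r^2 mod 37 = 14^2 = 11
  bit 3 = 1: r = r^2 * 19 mod 37 = 11^2 * 19 = 10*19 = 5
  bit 4 = 1: r = r^2 * 19 mod 37 = 5^2 * 19 = 25*19 = 31
  -> B = 31
s = B^a = 31^9 mod 37  (bits of 9 = 1001)
  bit 0 = 1: r = r^2 * 31 mod 37 = 1^2 * 31 = 1*31 = 31
  bit 1 = 0: r = r^2 mod 37 = 31^2 = 36
  bit 2 = 0: r = r^2 mod 37 = 36^2 = 1
  bit 3 = 1: r = r^2 * 31 mod 37 = 1^2 * 31 = 1*31 = 31
  -> s = B^a = 31

Answer: 31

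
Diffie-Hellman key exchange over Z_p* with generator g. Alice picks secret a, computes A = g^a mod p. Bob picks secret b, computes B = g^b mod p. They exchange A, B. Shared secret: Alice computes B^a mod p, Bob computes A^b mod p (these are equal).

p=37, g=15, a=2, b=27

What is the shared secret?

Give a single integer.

A = 15^2 mod 37  (bits of 2 = 10)
  bit 0 = 1: r = r^2 * 15 mod 37 = 1^2 * 15 = 1*15 = 15
  bit 1 = 0: r = r^2 mod 37 = 15^2 = 3
  -> A = 3
B = 15^27 mod 37  (bits of 27 = 11011)
  bit 0 = 1: r = r^2 * 15 mod 37 = 1^2 * 15 = 1*15 = 15
  bit 1 = 1: r = r^2 * 15 mod 37 = 15^2 * 15 = 3*15 = 8
  bit 2 = 0: r = r^2 mod 37 = 8^2 = 27
  bit 3 = 1: r = r^2 * 15 mod 37 = 27^2 * 15 = 26*15 = 20
  bit 4 = 1: r = r^2 * 15 mod 37 = 20^2 * 15 = 30*15 = 6
  -> B = 6
s = B^a = 6^2 mod 37  (bits of 2 = 10)
  bit 0 = 1: r = r^2 * 6 mod 37 = 1^2 * 6 = 1*6 = 6
  bit 1 = 0: r = r^2 mod 37 = 6^2 = 36
  -> s = B^a = 36

Answer: 36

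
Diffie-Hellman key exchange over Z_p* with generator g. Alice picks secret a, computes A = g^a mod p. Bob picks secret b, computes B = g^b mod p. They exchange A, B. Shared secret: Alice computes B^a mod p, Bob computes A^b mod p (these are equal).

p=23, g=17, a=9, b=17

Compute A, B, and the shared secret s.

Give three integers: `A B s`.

A = 17^9 mod 23  (bits of 9 = 1001)
  bit 0 = 1: r = r^2 * 17 mod 23 = 1^2 * 17 = 1*17 = 17
  bit 1 = 0: r = r^2 mod 23 = 17^2 = 13
  bit 2 = 0: r = r^2 mod 23 = 13^2 = 8
  bit 3 = 1: r = r^2 * 17 mod 23 = 8^2 * 17 = 18*17 = 7
  -> A = 7
B = 17^17 mod 23  (bits of 17 = 10001)
  bit 0 = 1: r = r^2 * 17 mod 23 = 1^2 * 17 = 1*17 = 17
  bit 1 = 0: r = r^2 mod 23 = 17^2 = 13
  bit 2 = 0: r = r^2 mod 23 = 13^2 = 8
  bit 3 = 0: r = r^2 mod 23 = 8^2 = 18
  bit 4 = 1: r = r^2 * 17 mod 23 = 18^2 * 17 = 2*17 = 11
  -> B = 11
s = B^a = 11^9 mod 23  (bits of 9 = 1001)
  bit 0 = 1: r = r^2 * 11 mod 23 = 1^2 * 11 = 1*11 = 11
  bit 1 = 0: r = r^2 mod 23 = 11^2 = 6
  bit 2 = 0: r = r^2 mod 23 = 6^2 = 13
  bit 3 = 1: r = r^2 * 11 mod 23 = 13^2 * 11 = 8*11 = 19
  -> s = B^a = 19

Answer: 7 11 19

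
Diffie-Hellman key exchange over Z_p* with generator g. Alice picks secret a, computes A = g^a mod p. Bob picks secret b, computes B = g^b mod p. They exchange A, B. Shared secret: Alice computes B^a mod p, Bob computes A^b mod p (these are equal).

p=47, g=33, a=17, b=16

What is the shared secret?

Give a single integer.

A = 33^17 mod 47  (bits of 17 = 10001)
  bit 0 = 1: r = r^2 * 33 mod 47 = 1^2 * 33 = 1*33 = 33
  bit 1 = 0: r = r^2 mod 47 = 33^2 = 8
  bit 2 = 0: r = r^2 mod 47 = 8^2 = 17
  bit 3 = 0: r = r^2 mod 47 = 17^2 = 7
  bit 4 = 1: r = r^2 * 33 mod 47 = 7^2 * 33 = 2*33 = 19
  -> A = 19
B = 33^16 mod 47  (bits of 16 = 10000)
  bit 0 = 1: r = r^2 * 33 mod 47 = 1^2 * 33 = 1*33 = 33
  bit 1 = 0: r = r^2 mod 47 = 33^2 = 8
  bit 2 = 0: r = r^2 mod 47 = 8^2 = 17
  bit 3 = 0: r = r^2 mod 47 = 17^2 = 7
  bit 4 = 0: r = r^2 mod 47 = 7^2 = 2
  -> B = 2
s = B^a = 2^17 mod 47  (bits of 17 = 10001)
  bit 0 = 1: r = r^2 * 2 mod 47 = 1^2 * 2 = 1*2 = 2
  bit 1 = 0: r = r^2 mod 47 = 2^2 = 4
  bit 2 = 0: r = r^2 mod 47 = 4^2 = 16
  bit 3 = 0: r = r^2 mod 47 = 16^2 = 21
  bit 4 = 1: r = r^2 * 2 mod 47 = 21^2 * 2 = 18*2 = 36
  -> s = B^a = 36

Answer: 36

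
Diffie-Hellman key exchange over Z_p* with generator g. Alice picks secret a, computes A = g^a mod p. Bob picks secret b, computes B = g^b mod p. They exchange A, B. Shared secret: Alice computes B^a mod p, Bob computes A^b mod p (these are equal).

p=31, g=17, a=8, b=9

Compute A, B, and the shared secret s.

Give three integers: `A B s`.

A = 17^8 mod 31  (bits of 8 = 1000)
  bit 0 = 1: r = r^2 * 17 mod 31 = 1^2 * 17 = 1*17 = 17
  bit 1 = 0: r = r^2 mod 31 = 17^2 = 10
  bit 2 = 0: r = r^2 mod 31 = 10^2 = 7
  bit 3 = 0: r = r^2 mod 31 = 7^2 = 18
  -> A = 18
B = 17^9 mod 31  (bits of 9 = 1001)
  bit 0 = 1: r = r^2 * 17 mod 31 = 1^2 * 17 = 1*17 = 17
  bit 1 = 0: r = r^2 mod 31 = 17^2 = 10
  bit 2 = 0: r = r^2 mod 31 = 10^2 = 7
  bit 3 = 1: r = r^2 * 17 mod 31 = 7^2 * 17 = 18*17 = 27
  -> B = 27
s = B^a = 27^8 mod 31  (bits of 8 = 1000)
  bit 0 = 1: r = r^2 * 27 mod 31 = 1^2 * 27 = 1*27 = 27
  bit 1 = 0: r = r^2 mod 31 = 27^2 = 16
  bit 2 = 0: r = r^2 mod 31 = 16^2 = 8
  bit 3 = 0: r = r^2 mod 31 = 8^2 = 2
  -> s = B^a = 2

Answer: 18 27 2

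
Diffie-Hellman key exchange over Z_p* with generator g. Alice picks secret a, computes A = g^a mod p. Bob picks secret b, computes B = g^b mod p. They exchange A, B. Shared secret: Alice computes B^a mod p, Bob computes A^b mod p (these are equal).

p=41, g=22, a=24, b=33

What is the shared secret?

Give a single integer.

Answer: 10

Derivation:
A = 22^24 mod 41  (bits of 24 = 11000)
  bit 0 = 1: r = r^2 * 22 mod 41 = 1^2 * 22 = 1*22 = 22
  bit 1 = 1: r = r^2 * 22 mod 41 = 22^2 * 22 = 33*22 = 29
  bit 2 = 0: r = r^2 mod 41 = 29^2 = 21
  bit 3 = 0: r = r^2 mod 41 = 21^2 = 31
  bit 4 = 0: r = r^2 mod 41 = 31^2 = 18
  -> A = 18
B = 22^33 mod 41  (bits of 33 = 100001)
  bit 0 = 1: r = r^2 * 22 mod 41 = 1^2 * 22 = 1*22 = 22
  bit 1 = 0: r = r^2 mod 41 = 22^2 = 33
  bit 2 = 0: r = r^2 mod 41 = 33^2 = 23
  bit 3 = 0: r = r^2 mod 41 = 23^2 = 37
  bit 4 = 0: r = r^2 mod 41 = 37^2 = 16
  bit 5 = 1: r = r^2 * 22 mod 41 = 16^2 * 22 = 10*22 = 15
  -> B = 15
s = B^a = 15^24 mod 41  (bits of 24 = 11000)
  bit 0 = 1: r = r^2 * 15 mod 41 = 1^2 * 15 = 1*15 = 15
  bit 1 = 1: r = r^2 * 15 mod 41 = 15^2 * 15 = 20*15 = 13
  bit 2 = 0: r = r^2 mod 41 = 13^2 = 5
  bit 3 = 0: r = r^2 mod 41 = 5^2 = 25
  bit 4 = 0: r = r^2 mod 41 = 25^2 = 10
  -> s = B^a = 10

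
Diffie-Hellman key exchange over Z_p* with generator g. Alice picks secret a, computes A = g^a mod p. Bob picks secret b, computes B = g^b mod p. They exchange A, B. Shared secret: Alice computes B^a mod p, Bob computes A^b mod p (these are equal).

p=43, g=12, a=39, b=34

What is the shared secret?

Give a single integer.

A = 12^39 mod 43  (bits of 39 = 100111)
  bit 0 = 1: r = r^2 * 12 mod 43 = 1^2 * 12 = 1*12 = 12
  bit 1 = 0: r = r^2 mod 43 = 12^2 = 15
  bit 2 = 0: r = r^2 mod 43 = 15^2 = 10
  bit 3 = 1: r = r^2 * 12 mod 43 = 10^2 * 12 = 14*12 = 39
  bit 4 = 1: r = r^2 * 12 mod 43 = 39^2 * 12 = 16*12 = 20
  bit 5 = 1: r = r^2 * 12 mod 43 = 20^2 * 12 = 13*12 = 27
  -> A = 27
B = 12^34 mod 43  (bits of 34 = 100010)
  bit 0 = 1: r = r^2 * 12 mod 43 = 1^2 * 12 = 1*12 = 12
  bit 1 = 0: r = r^2 mod 43 = 12^2 = 15
  bit 2 = 0: r = r^2 mod 43 = 15^2 = 10
  bit 3 = 0: r = r^2 mod 43 = 10^2 = 14
  bit 4 = 1: r = r^2 * 12 mod 43 = 14^2 * 12 = 24*12 = 30
  bit 5 = 0: r = r^2 mod 43 = 30^2 = 40
  -> B = 40
s = B^a = 40^39 mod 43  (bits of 39 = 100111)
  bit 0 = 1: r = r^2 * 40 mod 43 = 1^2 * 40 = 1*40 = 40
  bit 1 = 0: r = r^2 mod 43 = 40^2 = 9
  bit 2 = 0: r = r^2 mod 43 = 9^2 = 38
  bit 3 = 1: r = r^2 * 40 mod 43 = 38^2 * 40 = 25*40 = 11
  bit 4 = 1: r = r^2 * 40 mod 43 = 11^2 * 40 = 35*40 = 24
  bit 5 = 1: r = r^2 * 40 mod 43 = 24^2 * 40 = 17*40 = 35
  -> s = B^a = 35

Answer: 35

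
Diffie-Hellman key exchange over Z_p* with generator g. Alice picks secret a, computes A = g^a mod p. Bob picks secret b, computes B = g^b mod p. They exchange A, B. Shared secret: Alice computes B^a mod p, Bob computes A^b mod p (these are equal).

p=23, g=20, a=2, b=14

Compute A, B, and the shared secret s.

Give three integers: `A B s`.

Answer: 9 4 16

Derivation:
A = 20^2 mod 23  (bits of 2 = 10)
  bit 0 = 1: r = r^2 * 20 mod 23 = 1^2 * 20 = 1*20 = 20
  bit 1 = 0: r = r^2 mod 23 = 20^2 = 9
  -> A = 9
B = 20^14 mod 23  (bits of 14 = 1110)
  bit 0 = 1: r = r^2 * 20 mod 23 = 1^2 * 20 = 1*20 = 20
  bit 1 = 1: r = r^2 * 20 mod 23 = 20^2 * 20 = 9*20 = 19
  bit 2 = 1: r = r^2 * 20 mod 23 = 19^2 * 20 = 16*20 = 21
  bit 3 = 0: r = r^2 mod 23 = 21^2 = 4
  -> B = 4
s = B^a = 4^2 mod 23  (bits of 2 = 10)
  bit 0 = 1: r = r^2 * 4 mod 23 = 1^2 * 4 = 1*4 = 4
  bit 1 = 0: r = r^2 mod 23 = 4^2 = 16
  -> s = B^a = 16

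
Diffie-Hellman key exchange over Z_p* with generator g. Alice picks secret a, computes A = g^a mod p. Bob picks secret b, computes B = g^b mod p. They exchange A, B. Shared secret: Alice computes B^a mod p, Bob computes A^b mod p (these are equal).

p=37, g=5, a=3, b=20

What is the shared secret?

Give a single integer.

A = 5^3 mod 37  (bits of 3 = 11)
  bit 0 = 1: r = r^2 * 5 mod 37 = 1^2 * 5 = 1*5 = 5
  bit 1 = 1: r = r^2 * 5 mod 37 = 5^2 * 5 = 25*5 = 14
  -> A = 14
B = 5^20 mod 37  (bits of 20 = 10100)
  bit 0 = 1: r = r^2 * 5 mod 37 = 1^2 * 5 = 1*5 = 5
  bit 1 = 0: r = r^2 mod 37 = 5^2 = 25
  bit 2 = 1: r = r^2 * 5 mod 37 = 25^2 * 5 = 33*5 = 17
  bit 3 = 0: r = r^2 mod 37 = 17^2 = 30
  bit 4 = 0: r = r^2 mod 37 = 30^2 = 12
  -> B = 12
s = B^a = 12^3 mod 37  (bits of 3 = 11)
  bit 0 = 1: r = r^2 * 12 mod 37 = 1^2 * 12 = 1*12 = 12
  bit 1 = 1: r = r^2 * 12 mod 37 = 12^2 * 12 = 33*12 = 26
  -> s = B^a = 26

Answer: 26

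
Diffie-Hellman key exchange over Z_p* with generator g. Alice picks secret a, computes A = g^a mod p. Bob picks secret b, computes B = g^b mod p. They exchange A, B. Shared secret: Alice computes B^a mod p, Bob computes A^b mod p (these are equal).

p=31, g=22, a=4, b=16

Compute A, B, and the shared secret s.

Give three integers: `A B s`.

Answer: 20 9 20

Derivation:
A = 22^4 mod 31  (bits of 4 = 100)
  bit 0 = 1: r = r^2 * 22 mod 31 = 1^2 * 22 = 1*22 = 22
  bit 1 = 0: r = r^2 mod 31 = 22^2 = 19
  bit 2 = 0: r = r^2 mod 31 = 19^2 = 20
  -> A = 20
B = 22^16 mod 31  (bits of 16 = 10000)
  bit 0 = 1: r = r^2 * 22 mod 31 = 1^2 * 22 = 1*22 = 22
  bit 1 = 0: r = r^2 mod 31 = 22^2 = 19
  bit 2 = 0: r = r^2 mod 31 = 19^2 = 20
  bit 3 = 0: r = r^2 mod 31 = 20^2 = 28
  bit 4 = 0: r = r^2 mod 31 = 28^2 = 9
  -> B = 9
s = B^a = 9^4 mod 31  (bits of 4 = 100)
  bit 0 = 1: r = r^2 * 9 mod 31 = 1^2 * 9 = 1*9 = 9
  bit 1 = 0: r = r^2 mod 31 = 9^2 = 19
  bit 2 = 0: r = r^2 mod 31 = 19^2 = 20
  -> s = B^a = 20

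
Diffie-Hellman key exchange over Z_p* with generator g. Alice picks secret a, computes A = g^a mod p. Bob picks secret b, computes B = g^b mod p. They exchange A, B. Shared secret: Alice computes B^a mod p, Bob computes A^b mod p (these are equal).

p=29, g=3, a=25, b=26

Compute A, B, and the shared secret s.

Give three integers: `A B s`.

Answer: 14 13 4

Derivation:
A = 3^25 mod 29  (bits of 25 = 11001)
  bit 0 = 1: r = r^2 * 3 mod 29 = 1^2 * 3 = 1*3 = 3
  bit 1 = 1: r = r^2 * 3 mod 29 = 3^2 * 3 = 9*3 = 27
  bit 2 = 0: r = r^2 mod 29 = 27^2 = 4
  bit 3 = 0: r = r^2 mod 29 = 4^2 = 16
  bit 4 = 1: r = r^2 * 3 mod 29 = 16^2 * 3 = 24*3 = 14
  -> A = 14
B = 3^26 mod 29  (bits of 26 = 11010)
  bit 0 = 1: r = r^2 * 3 mod 29 = 1^2 * 3 = 1*3 = 3
  bit 1 = 1: r = r^2 * 3 mod 29 = 3^2 * 3 = 9*3 = 27
  bit 2 = 0: r = r^2 mod 29 = 27^2 = 4
  bit 3 = 1: r = r^2 * 3 mod 29 = 4^2 * 3 = 16*3 = 19
  bit 4 = 0: r = r^2 mod 29 = 19^2 = 13
  -> B = 13
s = B^a = 13^25 mod 29  (bits of 25 = 11001)
  bit 0 = 1: r = r^2 * 13 mod 29 = 1^2 * 13 = 1*13 = 13
  bit 1 = 1: r = r^2 * 13 mod 29 = 13^2 * 13 = 24*13 = 22
  bit 2 = 0: r = r^2 mod 29 = 22^2 = 20
  bit 3 = 0: r = r^2 mod 29 = 20^2 = 23
  bit 4 = 1: r = r^2 * 13 mod 29 = 23^2 * 13 = 7*13 = 4
  -> s = B^a = 4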